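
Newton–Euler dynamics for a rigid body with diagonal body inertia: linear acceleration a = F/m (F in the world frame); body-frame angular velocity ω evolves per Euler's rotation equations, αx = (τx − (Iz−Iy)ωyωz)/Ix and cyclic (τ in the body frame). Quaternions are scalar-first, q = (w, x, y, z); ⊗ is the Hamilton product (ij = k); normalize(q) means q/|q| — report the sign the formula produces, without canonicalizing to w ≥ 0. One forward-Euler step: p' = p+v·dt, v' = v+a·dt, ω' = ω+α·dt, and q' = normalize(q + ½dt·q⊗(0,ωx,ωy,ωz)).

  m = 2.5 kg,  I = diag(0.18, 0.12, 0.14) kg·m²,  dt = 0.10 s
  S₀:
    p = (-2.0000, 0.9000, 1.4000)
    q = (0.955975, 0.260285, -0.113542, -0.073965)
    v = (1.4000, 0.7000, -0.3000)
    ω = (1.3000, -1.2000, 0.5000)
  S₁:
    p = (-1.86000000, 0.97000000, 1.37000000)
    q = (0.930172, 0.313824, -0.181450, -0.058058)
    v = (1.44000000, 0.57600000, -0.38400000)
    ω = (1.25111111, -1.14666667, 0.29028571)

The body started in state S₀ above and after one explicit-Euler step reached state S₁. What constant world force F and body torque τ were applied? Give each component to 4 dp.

F = (1.0000, -3.1000, -2.1000)
τ = (-0.1000, 0.0900, -0.2000)

Δω = ω₁−ω₀ = (-0.04888889, 0.05333333, -0.20971429)
ω₀×(Iω₀) = (-0.0120, 0.0260, 0.0936)
I·α + gyro = (-0.1000, 0.0900, -0.2000)
velocity change Δv = (0.04000000, -0.12400000, -0.08400000)
F = m·Δv/dt = (1.0000, -3.1000, -2.1000)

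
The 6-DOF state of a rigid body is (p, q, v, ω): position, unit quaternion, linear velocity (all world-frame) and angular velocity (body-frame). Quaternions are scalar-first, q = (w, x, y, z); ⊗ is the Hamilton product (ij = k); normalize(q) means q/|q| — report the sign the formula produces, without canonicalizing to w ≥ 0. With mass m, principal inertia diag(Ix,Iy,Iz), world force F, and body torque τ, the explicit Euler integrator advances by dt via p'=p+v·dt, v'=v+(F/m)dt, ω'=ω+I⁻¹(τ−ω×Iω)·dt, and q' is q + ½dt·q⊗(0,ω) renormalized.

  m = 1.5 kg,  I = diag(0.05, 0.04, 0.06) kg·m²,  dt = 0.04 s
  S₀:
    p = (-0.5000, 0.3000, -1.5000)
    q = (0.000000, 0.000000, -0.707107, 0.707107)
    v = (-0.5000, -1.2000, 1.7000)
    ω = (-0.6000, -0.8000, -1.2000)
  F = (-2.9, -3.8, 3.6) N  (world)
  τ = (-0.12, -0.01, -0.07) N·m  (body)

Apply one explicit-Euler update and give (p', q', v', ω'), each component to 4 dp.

p' = (-0.5200, 0.2520, -1.4320)
q' = (0.0057, 0.0283, -0.7152, 0.6983)
v' = (-0.5773, -1.3013, 1.7960)
ω' = (-0.7114, -0.8028, -1.2435)

a = (-1.9333, -2.5333, 2.4000)
p + v·dt = (-0.5200, 0.2520, -1.4320)
v + (F/m)dt = (-0.5773, -1.3013, 1.7960)
α = I⁻¹(τ − ω×Iω) = (-2.7840, -0.0700, -1.0867)
ω + α·dt = (-0.7114, -0.8028, -1.2435)
Hamilton product q⊗(0,ω) = (0.2828428, 1.4142140, -0.4242642, -0.4242642)
q + ½dt·q⊗(0,ω), renormalized = (0.0057, 0.0283, -0.7152, 0.6983)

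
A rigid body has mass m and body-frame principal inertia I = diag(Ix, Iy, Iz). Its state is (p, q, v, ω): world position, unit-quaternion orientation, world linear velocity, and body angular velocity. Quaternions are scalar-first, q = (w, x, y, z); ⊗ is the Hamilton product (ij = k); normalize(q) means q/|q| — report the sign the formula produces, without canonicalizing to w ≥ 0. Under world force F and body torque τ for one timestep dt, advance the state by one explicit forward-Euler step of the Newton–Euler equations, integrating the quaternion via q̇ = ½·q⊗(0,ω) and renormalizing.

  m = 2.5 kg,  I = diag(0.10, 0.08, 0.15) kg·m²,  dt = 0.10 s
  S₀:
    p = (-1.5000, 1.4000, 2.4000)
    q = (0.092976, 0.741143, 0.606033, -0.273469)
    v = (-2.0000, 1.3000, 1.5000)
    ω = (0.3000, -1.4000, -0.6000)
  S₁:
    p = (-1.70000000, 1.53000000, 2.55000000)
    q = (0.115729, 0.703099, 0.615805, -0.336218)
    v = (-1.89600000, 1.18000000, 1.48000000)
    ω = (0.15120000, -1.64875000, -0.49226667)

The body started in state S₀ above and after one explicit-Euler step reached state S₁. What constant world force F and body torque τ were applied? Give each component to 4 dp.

v₁ − v₀ = (0.10400000, -0.12000000, -0.02000000)
applied force F = (2.6000, -3.0000, -0.5000)
rate change Δω = (-0.14880000, -0.24875000, 0.10773333)
applied torque τ = (-0.0900, -0.1900, 0.1700)

F = (2.6000, -3.0000, -0.5000)
τ = (-0.0900, -0.1900, 0.1700)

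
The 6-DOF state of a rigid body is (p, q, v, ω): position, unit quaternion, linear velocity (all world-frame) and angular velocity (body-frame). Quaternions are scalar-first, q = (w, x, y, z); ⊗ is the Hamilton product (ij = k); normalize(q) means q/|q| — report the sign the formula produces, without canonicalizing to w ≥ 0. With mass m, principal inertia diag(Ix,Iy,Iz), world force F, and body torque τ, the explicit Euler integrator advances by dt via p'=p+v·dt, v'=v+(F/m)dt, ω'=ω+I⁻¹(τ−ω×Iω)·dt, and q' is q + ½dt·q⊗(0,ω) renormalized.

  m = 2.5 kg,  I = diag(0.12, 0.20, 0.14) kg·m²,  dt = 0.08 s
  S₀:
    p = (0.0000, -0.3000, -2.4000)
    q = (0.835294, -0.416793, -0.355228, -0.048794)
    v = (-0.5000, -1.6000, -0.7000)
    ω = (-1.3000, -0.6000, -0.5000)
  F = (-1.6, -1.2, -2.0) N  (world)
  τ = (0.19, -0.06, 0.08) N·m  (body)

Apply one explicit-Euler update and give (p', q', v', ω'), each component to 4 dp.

a = F/m = (-0.6400, -0.4800, -0.8000)
p + v·dt = (-0.0400, -0.4280, -2.4560)
new velocity v' = (-0.5512, -1.6384, -0.7640)
angular accel α = (1.7333, -0.2350, 0.1257)
new body rate ω' = (-1.1613, -0.6188, -0.4899)
q⊗(0,ω) = (-0.7793647, -0.9375446, -0.6461407, -0.6293676)
q' = normalize(q + ½dt·q⊗(0,ω)) = (0.8026, -0.4535, -0.3804, -0.0738)

p' = (-0.0400, -0.4280, -2.4560)
q' = (0.8026, -0.4535, -0.3804, -0.0738)
v' = (-0.5512, -1.6384, -0.7640)
ω' = (-1.1613, -0.6188, -0.4899)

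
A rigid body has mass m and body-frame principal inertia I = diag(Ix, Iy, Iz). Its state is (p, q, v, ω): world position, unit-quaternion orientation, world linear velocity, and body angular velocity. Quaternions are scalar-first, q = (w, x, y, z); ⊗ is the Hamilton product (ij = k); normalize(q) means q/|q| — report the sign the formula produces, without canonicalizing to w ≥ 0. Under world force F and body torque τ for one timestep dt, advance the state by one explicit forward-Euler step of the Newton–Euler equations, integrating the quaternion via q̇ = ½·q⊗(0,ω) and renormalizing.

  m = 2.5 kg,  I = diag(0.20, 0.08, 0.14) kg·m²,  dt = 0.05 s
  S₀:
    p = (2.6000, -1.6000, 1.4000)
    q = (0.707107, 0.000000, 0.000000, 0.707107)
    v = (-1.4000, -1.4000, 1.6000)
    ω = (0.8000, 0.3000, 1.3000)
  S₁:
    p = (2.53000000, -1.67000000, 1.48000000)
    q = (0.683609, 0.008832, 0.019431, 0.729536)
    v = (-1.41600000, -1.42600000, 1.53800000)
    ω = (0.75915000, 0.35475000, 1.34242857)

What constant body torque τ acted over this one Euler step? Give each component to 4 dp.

τ = (-0.1400, 0.1500, 0.0900)

ω₁ − ω₀ = (-0.04085000, 0.05475000, 0.04242857)
precession coupling = (0.0234, 0.0624, -0.0288)
τ = I·(Δω/dt) + ω₀×(Iω₀) = (-0.1400, 0.1500, 0.0900)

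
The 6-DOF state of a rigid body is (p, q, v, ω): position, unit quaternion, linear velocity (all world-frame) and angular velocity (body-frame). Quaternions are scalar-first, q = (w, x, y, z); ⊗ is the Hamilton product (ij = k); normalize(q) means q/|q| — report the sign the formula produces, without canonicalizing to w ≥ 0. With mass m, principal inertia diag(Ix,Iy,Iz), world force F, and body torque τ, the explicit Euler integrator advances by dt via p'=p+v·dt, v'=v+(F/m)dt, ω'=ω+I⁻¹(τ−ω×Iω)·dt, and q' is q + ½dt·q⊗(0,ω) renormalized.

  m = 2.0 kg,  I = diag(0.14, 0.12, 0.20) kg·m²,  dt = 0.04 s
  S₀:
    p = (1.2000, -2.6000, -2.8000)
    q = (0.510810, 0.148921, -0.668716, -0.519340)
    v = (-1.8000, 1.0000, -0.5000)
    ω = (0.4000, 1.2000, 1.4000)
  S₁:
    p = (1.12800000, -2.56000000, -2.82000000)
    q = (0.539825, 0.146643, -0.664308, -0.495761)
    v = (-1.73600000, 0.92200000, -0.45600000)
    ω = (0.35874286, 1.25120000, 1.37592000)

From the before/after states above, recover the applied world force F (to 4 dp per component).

velocity change Δv = (0.06400000, -0.07800000, 0.04400000)
F = m·Δv/dt = (3.2000, -3.9000, 2.2000)

F = (3.2000, -3.9000, 2.2000)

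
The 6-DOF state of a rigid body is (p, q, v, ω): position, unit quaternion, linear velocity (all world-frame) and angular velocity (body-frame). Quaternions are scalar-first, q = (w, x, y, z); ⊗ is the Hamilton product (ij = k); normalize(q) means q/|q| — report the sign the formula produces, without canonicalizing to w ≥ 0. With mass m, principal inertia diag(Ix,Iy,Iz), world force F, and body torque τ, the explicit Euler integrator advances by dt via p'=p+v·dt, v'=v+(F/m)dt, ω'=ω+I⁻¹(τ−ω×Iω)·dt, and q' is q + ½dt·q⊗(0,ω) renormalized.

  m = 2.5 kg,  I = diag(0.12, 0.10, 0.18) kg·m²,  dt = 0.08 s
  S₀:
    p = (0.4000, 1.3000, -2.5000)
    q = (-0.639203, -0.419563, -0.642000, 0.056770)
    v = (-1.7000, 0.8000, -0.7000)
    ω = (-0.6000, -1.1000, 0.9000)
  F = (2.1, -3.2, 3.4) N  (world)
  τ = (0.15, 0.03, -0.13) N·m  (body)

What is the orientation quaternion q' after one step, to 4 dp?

q⊗(0,ω) = (-1.0090308, -0.1318312, 1.0466680, -0.4989634)
q + ½dt·q⊗(0,ω), renormalized = (-0.6783, -0.4240, -0.5990, 0.0367)

q' = (-0.6783, -0.4240, -0.5990, 0.0367)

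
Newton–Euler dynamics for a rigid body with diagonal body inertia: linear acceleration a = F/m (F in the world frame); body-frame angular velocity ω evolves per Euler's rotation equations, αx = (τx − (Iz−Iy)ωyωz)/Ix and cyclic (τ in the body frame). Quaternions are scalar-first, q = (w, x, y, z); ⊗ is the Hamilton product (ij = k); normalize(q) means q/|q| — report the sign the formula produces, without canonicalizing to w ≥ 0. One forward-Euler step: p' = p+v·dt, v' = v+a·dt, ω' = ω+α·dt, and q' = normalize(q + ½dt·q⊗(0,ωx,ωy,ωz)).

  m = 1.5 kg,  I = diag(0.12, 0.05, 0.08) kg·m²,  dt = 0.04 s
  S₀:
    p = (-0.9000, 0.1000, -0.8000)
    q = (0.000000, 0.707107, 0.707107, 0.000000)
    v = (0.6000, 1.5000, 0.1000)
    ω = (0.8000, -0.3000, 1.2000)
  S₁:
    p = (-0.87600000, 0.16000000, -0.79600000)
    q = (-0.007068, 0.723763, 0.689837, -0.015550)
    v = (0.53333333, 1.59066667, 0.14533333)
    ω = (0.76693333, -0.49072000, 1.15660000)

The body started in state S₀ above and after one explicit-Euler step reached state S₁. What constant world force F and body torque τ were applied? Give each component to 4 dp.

F = (-2.5000, 3.4000, 1.7000)
τ = (-0.1100, -0.2000, -0.0700)

velocity change Δv = (-0.06666667, 0.09066667, 0.04533333)
m·(v₁−v₀)/dt = (-2.5000, 3.4000, 1.7000)
Δω = ω₁−ω₀ = (-0.03306667, -0.19072000, -0.04340000)
gyro term ω₀×Iω₀ = (-0.0108, 0.0384, 0.0168)
I·α + gyro = (-0.1100, -0.2000, -0.0700)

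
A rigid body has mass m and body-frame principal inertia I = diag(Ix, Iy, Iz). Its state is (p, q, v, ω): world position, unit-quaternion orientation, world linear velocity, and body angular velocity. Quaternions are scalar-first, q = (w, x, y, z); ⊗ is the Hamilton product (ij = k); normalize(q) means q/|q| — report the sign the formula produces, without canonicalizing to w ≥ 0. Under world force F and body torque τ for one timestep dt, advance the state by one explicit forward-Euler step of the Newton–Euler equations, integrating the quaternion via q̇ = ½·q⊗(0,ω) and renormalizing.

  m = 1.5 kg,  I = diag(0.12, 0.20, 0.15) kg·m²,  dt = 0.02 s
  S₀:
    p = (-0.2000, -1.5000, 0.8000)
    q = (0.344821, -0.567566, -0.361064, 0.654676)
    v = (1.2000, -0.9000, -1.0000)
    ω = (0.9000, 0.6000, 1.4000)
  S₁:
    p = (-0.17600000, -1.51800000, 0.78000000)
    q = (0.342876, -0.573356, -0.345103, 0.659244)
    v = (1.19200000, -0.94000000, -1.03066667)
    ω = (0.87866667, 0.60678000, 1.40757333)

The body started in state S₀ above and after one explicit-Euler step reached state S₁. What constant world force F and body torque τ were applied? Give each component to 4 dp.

Δω = ω₁−ω₀ = (-0.02133333, 0.00678000, 0.00757333)
gyro term ω₀×Iω₀ = (-0.0420, -0.0378, 0.0432)
I·α + gyro = (-0.1700, 0.0300, 0.1000)
velocity change Δv = (-0.00800000, -0.04000000, -0.03066667)
m·(v₁−v₀)/dt = (-0.6000, -3.0000, -2.3000)

F = (-0.6000, -3.0000, -2.3000)
τ = (-0.1700, 0.0300, 0.1000)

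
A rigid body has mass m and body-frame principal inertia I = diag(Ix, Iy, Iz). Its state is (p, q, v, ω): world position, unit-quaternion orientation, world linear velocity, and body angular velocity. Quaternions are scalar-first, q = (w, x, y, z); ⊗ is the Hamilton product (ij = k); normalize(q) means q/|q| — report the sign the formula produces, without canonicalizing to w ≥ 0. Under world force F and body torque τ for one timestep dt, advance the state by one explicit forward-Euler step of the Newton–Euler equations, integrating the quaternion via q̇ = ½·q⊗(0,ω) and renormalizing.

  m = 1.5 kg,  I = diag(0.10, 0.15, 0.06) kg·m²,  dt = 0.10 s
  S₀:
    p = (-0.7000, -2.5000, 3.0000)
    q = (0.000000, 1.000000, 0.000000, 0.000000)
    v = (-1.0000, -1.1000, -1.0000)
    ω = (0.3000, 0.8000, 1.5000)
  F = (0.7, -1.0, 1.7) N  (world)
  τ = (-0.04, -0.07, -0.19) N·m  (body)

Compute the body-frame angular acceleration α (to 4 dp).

ω×(Iω) gyroscopic = (-0.1080, 0.0180, 0.0120)
angular accel α = (0.6800, -0.5867, -3.3667)

α = (0.6800, -0.5867, -3.3667)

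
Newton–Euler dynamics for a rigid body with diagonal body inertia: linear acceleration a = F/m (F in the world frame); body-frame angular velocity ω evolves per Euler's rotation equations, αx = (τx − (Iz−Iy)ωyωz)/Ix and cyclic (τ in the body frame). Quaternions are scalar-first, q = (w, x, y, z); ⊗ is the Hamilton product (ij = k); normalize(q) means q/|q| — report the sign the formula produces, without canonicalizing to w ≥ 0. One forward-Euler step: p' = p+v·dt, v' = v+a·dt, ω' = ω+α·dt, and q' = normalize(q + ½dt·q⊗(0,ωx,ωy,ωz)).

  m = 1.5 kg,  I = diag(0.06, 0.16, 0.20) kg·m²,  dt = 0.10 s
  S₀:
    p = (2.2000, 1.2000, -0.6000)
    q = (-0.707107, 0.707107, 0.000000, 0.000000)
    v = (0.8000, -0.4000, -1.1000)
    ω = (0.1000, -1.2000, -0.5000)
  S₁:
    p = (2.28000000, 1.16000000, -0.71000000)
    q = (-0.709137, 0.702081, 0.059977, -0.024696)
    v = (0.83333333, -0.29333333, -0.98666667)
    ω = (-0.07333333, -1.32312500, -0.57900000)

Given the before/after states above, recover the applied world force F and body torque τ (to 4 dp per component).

v₁ − v₀ = (0.03333333, 0.10666667, 0.11333333)
m·(v₁−v₀)/dt = (0.5000, 1.6000, 1.7000)
rate change Δω = (-0.17333333, -0.12312500, -0.07900000)
precession coupling = (0.0240, 0.0070, -0.0120)
applied torque τ = (-0.0800, -0.1900, -0.1700)

F = (0.5000, 1.6000, 1.7000)
τ = (-0.0800, -0.1900, -0.1700)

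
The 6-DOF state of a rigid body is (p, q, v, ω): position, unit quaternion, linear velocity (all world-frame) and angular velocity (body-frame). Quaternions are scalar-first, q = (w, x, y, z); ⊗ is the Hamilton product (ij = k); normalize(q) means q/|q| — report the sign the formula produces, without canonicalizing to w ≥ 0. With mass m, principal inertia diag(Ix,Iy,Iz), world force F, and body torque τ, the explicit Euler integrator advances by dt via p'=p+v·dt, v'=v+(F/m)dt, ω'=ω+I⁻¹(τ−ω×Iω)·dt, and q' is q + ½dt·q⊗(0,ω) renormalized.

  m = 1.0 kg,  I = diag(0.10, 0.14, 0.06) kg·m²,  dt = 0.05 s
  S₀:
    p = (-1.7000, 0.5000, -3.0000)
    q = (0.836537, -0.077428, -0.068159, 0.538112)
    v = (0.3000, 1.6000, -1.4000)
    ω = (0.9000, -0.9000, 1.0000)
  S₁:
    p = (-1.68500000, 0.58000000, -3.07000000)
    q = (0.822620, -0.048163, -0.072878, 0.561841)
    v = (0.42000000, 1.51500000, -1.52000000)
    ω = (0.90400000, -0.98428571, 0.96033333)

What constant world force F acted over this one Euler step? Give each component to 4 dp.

F = (2.4000, -1.7000, -2.4000)

v₁ − v₀ = (0.12000000, -0.08500000, -0.12000000)
applied force F = (2.4000, -1.7000, -2.4000)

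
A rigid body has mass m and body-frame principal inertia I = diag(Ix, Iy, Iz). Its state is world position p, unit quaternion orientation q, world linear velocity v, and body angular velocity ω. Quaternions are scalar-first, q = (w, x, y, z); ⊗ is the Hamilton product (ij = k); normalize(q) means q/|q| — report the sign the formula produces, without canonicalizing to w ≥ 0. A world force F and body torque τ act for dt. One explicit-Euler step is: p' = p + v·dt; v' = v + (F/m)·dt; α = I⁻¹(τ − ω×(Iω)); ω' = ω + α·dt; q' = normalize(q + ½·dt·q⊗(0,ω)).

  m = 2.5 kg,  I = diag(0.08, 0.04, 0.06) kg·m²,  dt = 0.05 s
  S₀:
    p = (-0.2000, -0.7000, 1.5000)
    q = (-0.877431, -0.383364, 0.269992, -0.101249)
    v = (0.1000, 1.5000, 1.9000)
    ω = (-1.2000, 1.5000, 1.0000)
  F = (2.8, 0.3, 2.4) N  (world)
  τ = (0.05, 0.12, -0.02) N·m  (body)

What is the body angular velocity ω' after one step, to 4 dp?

ω' = (-1.1875, 1.6800, 0.9233)

ω×(Iω) gyroscopic = (0.0300, -0.0240, 0.0720)
α = I⁻¹(τ − ω×Iω) = (0.2500, 3.6000, -1.5333)
ω' = ω + α·dt = (-1.1875, 1.6800, 0.9233)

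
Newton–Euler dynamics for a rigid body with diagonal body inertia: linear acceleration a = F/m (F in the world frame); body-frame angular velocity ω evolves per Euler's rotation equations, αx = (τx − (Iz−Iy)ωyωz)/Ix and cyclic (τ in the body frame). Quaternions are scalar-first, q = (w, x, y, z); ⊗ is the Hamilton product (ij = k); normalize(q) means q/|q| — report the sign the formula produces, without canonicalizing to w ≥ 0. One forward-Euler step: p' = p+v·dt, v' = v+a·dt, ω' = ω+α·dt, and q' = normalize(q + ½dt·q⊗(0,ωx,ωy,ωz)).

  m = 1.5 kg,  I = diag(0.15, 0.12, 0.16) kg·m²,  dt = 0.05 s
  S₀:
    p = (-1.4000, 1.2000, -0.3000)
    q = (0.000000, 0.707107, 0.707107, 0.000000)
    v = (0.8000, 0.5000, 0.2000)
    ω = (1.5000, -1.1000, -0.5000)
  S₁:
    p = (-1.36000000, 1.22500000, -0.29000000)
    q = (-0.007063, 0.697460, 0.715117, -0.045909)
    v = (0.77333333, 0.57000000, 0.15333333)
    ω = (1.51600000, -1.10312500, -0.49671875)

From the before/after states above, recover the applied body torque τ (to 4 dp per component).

τ = (0.0700, 0.0000, 0.0600)

ω₁ − ω₀ = (0.01600000, -0.00312500, 0.00328125)
precession coupling = (0.0220, 0.0075, 0.0495)
τ = I·(Δω/dt) + ω₀×(Iω₀) = (0.0700, 0.0000, 0.0600)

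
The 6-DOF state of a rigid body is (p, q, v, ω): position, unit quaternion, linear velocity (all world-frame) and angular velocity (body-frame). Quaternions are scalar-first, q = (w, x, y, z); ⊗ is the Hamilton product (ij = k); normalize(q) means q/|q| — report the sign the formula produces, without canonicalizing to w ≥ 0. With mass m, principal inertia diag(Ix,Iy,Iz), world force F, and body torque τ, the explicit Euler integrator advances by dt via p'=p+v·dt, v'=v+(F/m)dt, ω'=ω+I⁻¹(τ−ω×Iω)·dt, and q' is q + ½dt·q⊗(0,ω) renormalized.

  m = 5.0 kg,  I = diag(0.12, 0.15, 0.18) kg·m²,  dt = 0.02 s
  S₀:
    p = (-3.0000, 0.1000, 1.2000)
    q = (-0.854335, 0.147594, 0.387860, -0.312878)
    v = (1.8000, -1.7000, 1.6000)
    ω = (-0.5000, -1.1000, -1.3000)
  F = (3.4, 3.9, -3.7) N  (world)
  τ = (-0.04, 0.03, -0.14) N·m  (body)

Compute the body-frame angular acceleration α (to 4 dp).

α = (-0.6908, 0.4600, -0.8694)

precession coupling ω×(Iω) = (0.0429, -0.0390, 0.0165)
angular accel α = (-0.6908, 0.4600, -0.8694)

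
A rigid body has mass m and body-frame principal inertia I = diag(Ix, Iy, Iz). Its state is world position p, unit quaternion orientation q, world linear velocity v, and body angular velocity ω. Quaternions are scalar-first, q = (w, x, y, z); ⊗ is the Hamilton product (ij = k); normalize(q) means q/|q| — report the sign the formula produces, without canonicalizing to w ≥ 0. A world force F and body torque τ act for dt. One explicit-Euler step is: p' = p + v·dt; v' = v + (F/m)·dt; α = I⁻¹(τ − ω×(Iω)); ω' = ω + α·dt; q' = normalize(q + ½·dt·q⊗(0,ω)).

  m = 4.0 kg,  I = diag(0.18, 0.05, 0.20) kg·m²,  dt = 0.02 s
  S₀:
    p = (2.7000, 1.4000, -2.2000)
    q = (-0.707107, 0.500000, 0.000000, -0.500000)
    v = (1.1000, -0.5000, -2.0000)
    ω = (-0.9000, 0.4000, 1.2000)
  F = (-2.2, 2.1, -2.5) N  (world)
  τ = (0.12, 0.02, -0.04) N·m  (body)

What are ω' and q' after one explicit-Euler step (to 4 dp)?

ω' = (-0.8947, 0.3994, 1.1913)
q' = (-0.6965, 0.5083, -0.0043, -0.5064)

gyro term ω×Iω = (0.0720, 0.0216, 0.0468)
α = I⁻¹(τ − ω×Iω) = (0.2667, -0.0320, -0.4340)
new body rate ω' = (-0.8947, 0.3994, 1.1913)
2q̇ = q⊗(0,ω) = (1.0500000, 0.8363963, -0.4328428, -0.6485284)
updated quaternion q' = (-0.6965, 0.5083, -0.0043, -0.5064)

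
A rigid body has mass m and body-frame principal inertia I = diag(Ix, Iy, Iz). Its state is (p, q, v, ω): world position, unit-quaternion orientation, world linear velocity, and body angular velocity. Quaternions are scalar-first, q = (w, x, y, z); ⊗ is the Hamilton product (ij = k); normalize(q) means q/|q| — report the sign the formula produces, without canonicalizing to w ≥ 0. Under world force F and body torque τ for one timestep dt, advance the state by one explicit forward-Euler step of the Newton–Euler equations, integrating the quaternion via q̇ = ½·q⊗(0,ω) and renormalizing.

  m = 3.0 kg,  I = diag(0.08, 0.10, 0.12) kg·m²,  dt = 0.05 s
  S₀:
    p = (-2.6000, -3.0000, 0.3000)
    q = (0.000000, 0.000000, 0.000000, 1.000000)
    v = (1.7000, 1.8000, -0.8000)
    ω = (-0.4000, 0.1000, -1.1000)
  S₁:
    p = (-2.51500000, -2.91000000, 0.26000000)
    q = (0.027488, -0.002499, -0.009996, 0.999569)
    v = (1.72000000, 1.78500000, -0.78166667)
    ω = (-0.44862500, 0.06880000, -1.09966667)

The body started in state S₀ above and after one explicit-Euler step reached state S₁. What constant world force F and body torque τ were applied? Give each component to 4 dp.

v₁ − v₀ = (0.02000000, -0.01500000, 0.01833333)
F = m·Δv/dt = (1.2000, -0.9000, 1.1000)
rate change Δω = (-0.04862500, -0.03120000, 0.00033333)
τ = I·(Δω/dt) + ω₀×(Iω₀) = (-0.0800, -0.0800, 0.0000)

F = (1.2000, -0.9000, 1.1000)
τ = (-0.0800, -0.0800, 0.0000)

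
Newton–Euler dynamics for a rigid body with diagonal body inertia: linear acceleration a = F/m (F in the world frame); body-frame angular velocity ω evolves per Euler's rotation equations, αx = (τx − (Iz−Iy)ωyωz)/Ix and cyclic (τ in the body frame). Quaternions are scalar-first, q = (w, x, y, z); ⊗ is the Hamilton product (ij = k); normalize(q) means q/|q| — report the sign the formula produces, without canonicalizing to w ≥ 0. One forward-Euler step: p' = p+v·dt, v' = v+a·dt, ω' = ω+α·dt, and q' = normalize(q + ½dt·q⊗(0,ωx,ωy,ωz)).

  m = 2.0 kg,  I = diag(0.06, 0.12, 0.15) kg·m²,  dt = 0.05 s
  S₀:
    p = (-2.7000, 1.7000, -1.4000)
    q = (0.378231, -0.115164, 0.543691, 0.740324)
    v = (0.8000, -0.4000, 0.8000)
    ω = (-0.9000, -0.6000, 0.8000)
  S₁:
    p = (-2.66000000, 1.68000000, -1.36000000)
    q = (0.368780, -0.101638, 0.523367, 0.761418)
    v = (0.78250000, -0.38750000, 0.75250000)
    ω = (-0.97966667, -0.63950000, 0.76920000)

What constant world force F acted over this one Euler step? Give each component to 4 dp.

F = (-0.7000, 0.5000, -1.9000)

v₁ − v₀ = (-0.01750000, 0.01250000, -0.04750000)
applied force F = (-0.7000, 0.5000, -1.9000)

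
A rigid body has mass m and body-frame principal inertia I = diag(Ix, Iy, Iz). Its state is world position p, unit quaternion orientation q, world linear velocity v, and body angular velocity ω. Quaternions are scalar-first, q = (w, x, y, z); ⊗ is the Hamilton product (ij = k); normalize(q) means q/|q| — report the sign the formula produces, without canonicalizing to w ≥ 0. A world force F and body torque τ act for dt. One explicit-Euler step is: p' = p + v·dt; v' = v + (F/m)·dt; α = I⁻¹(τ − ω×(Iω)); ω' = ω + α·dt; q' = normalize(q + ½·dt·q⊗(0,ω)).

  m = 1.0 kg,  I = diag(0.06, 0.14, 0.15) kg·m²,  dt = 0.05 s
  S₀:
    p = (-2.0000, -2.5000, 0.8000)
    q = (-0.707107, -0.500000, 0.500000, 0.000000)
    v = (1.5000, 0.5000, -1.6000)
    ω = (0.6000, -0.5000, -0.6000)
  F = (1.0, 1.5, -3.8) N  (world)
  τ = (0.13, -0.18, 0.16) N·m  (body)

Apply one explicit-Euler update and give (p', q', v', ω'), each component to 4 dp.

new position p' = (-1.9250, -2.4750, 0.7200)
v' = v + a·dt = (1.5500, 0.5750, -1.7900)
gyro term ω×Iω = (0.0030, 0.0324, -0.0240)
(τ − ω×Iω)/I = (2.1167, -1.5171, 1.2267)
ω' = ω + α·dt = (0.7058, -0.5759, -0.5387)
q⊗(0,ω) = (0.5500000, -0.7242642, 0.0535535, 0.3742642)
updated quaternion q' = (-0.6931, -0.5179, 0.5012, 0.0094)

p' = (-1.9250, -2.4750, 0.7200)
q' = (-0.6931, -0.5179, 0.5012, 0.0094)
v' = (1.5500, 0.5750, -1.7900)
ω' = (0.7058, -0.5759, -0.5387)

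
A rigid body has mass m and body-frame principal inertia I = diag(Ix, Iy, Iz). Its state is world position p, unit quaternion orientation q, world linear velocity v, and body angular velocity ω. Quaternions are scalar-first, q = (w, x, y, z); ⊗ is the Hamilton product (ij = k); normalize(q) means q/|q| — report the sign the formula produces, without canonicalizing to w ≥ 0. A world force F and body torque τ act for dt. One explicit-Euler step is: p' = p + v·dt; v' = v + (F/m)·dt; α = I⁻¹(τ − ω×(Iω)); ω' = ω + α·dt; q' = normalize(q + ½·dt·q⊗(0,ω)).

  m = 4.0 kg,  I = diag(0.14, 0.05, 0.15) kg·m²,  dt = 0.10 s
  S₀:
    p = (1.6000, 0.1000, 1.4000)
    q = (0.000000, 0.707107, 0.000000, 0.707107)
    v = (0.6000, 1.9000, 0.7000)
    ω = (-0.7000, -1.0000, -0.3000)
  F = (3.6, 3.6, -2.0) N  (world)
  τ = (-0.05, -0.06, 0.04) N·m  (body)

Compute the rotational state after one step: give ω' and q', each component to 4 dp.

(τ − ω×Iω)/I = (-0.5714, -1.1580, 0.6867)
new body rate ω' = (-0.7571, -1.1158, -0.2313)
Hamilton product q⊗(0,ω) = (0.7071070, 0.7071070, -0.2828428, -0.7071070)
q + ½dt·q⊗(0,ω), renormalized = (0.0353, 0.7410, -0.0141, 0.6704)

ω' = (-0.7571, -1.1158, -0.2313)
q' = (0.0353, 0.7410, -0.0141, 0.6704)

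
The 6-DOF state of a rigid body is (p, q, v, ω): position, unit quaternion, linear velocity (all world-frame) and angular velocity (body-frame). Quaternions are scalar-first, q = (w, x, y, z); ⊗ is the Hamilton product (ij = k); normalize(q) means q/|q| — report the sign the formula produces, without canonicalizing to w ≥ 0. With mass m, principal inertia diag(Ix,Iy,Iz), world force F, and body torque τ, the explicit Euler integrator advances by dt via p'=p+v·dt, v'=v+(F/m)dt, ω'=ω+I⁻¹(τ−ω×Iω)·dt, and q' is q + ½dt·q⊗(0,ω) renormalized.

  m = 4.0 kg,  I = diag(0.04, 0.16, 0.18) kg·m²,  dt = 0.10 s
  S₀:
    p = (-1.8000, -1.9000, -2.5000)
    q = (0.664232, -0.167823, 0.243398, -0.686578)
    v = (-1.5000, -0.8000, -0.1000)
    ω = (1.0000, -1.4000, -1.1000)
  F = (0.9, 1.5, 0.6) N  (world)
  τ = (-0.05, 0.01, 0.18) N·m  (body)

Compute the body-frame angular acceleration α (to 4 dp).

precession coupling ω×(Iω) = (0.0308, 0.1540, -0.1680)
(τ − ω×Iω)/I = (-2.0200, -0.9000, 1.9333)

α = (-2.0200, -0.9000, 1.9333)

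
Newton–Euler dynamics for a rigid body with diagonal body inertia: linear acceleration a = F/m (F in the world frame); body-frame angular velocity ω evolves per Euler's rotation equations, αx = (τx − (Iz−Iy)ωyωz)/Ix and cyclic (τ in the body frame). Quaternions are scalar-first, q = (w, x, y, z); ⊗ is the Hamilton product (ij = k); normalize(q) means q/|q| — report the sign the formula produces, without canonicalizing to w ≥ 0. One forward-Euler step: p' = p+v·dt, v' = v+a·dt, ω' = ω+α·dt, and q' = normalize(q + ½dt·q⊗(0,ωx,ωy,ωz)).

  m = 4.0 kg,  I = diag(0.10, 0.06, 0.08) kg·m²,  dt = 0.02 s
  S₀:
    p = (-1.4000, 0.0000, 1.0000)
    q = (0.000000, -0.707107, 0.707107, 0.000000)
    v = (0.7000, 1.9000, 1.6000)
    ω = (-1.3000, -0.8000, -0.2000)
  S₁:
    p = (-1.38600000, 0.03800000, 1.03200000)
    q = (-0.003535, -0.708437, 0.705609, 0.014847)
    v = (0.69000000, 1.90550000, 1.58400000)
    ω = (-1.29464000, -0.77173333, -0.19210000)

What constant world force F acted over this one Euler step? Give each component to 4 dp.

F = (-2.0000, 1.1000, -3.2000)

v₁ − v₀ = (-0.01000000, 0.00550000, -0.01600000)
applied force F = (-2.0000, 1.1000, -3.2000)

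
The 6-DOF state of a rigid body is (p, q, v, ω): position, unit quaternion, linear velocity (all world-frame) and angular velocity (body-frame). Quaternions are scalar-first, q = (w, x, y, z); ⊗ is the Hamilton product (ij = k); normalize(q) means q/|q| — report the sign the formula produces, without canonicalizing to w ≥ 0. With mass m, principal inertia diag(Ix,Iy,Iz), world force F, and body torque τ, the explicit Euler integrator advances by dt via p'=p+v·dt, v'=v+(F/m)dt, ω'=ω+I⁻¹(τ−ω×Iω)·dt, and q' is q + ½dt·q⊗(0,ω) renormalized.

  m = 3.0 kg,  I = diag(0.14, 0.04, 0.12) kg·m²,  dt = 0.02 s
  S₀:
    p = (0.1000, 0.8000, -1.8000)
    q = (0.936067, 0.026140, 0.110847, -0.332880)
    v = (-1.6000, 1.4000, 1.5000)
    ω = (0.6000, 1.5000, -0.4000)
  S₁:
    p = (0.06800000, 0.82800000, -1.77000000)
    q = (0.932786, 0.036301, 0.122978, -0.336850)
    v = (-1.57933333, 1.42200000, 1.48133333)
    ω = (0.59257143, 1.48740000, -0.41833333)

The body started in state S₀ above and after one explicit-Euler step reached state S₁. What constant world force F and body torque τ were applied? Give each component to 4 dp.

F = (3.1000, 3.3000, -2.8000)
τ = (-0.1000, -0.0300, -0.2000)

velocity change Δv = (0.02066667, 0.02200000, -0.01866667)
applied force F = (3.1000, 3.3000, -2.8000)
ω₁ − ω₀ = (-0.00742857, -0.01260000, -0.01833333)
precession coupling = (-0.0480, -0.0048, -0.0900)
τ = I·(Δω/dt) + ω₀×(Iω₀) = (-0.1000, -0.0300, -0.2000)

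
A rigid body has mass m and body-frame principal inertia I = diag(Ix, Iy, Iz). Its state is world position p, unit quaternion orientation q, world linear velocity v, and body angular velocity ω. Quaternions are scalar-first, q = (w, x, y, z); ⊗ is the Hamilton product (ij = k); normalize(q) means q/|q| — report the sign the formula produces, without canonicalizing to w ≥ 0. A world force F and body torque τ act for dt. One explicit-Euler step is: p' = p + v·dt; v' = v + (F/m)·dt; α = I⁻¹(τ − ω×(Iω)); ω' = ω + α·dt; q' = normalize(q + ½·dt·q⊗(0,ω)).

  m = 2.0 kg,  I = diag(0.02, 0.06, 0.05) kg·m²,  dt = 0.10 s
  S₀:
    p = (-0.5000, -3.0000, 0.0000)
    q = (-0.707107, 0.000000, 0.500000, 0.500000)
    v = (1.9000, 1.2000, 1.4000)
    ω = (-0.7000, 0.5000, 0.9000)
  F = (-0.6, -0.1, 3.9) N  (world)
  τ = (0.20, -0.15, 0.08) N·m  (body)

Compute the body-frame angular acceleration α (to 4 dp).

α = (10.2250, -2.8150, 1.8800)

precession coupling ω×(Iω) = (-0.0045, 0.0189, -0.0140)
(τ − ω×Iω)/I = (10.2250, -2.8150, 1.8800)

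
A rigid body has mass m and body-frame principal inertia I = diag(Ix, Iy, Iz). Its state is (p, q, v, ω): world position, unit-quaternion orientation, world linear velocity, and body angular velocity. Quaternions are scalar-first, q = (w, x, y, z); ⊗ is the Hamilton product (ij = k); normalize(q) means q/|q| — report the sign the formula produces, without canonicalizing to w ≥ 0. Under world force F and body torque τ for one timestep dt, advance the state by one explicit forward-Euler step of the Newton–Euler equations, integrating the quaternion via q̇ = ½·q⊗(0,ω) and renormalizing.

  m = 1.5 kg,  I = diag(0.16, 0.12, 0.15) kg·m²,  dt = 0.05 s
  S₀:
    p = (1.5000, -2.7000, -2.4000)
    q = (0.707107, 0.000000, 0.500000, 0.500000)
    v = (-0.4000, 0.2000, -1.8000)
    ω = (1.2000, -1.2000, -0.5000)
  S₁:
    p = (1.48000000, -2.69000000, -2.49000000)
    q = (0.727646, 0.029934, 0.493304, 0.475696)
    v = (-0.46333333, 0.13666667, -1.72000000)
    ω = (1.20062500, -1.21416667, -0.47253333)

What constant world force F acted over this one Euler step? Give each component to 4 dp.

Δv = v₁−v₀ = (-0.06333333, -0.06333333, 0.08000000)
applied force F = (-1.9000, -1.9000, 2.4000)

F = (-1.9000, -1.9000, 2.4000)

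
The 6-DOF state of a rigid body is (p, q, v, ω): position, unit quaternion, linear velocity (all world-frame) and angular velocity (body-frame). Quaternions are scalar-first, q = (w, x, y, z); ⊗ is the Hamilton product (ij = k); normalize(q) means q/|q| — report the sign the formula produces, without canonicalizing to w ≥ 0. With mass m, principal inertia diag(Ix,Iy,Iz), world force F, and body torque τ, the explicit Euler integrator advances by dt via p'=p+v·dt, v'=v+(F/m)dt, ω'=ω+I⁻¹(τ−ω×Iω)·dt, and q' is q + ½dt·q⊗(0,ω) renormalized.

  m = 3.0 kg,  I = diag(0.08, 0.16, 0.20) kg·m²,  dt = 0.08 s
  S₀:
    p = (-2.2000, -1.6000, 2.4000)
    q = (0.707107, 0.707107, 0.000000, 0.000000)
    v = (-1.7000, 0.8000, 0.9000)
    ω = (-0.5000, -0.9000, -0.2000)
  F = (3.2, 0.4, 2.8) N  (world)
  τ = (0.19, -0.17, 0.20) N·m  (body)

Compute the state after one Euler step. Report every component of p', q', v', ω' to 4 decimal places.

p' = (-2.3360, -1.5360, 2.4720)
q' = (0.7206, 0.6924, -0.0198, -0.0311)
v' = (-1.6147, 0.8107, 0.9747)
ω' = (-0.3172, -0.9790, -0.1344)

precession coupling ω×(Iω) = (0.0072, -0.0120, 0.0360)
(τ − ω×Iω)/I = (2.2850, -0.9875, 0.8200)
ω + α·dt = (-0.3172, -0.9790, -0.1344)
2q̇ = q⊗(0,ω) = (0.3535535, -0.3535535, -0.4949749, -0.7778177)
q + ½dt·q⊗(0,ω), renormalized = (0.7206, 0.6924, -0.0198, -0.0311)
p + v·dt = (-2.3360, -1.5360, 2.4720)
v + (F/m)dt = (-1.6147, 0.8107, 0.9747)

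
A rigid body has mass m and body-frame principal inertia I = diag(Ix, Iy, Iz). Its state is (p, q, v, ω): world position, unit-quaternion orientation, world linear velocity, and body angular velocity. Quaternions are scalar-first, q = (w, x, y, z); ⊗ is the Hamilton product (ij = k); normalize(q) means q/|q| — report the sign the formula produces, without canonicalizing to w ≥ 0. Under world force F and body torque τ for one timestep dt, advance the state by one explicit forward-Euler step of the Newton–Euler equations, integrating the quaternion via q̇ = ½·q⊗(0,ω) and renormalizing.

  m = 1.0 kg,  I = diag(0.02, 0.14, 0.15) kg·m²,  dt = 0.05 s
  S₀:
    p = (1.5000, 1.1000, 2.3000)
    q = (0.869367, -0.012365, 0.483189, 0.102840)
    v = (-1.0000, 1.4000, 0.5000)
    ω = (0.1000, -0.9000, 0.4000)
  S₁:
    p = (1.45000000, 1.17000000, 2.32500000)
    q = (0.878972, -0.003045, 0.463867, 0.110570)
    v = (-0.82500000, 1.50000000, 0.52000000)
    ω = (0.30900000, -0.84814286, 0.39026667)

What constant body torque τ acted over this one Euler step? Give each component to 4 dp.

τ = (0.0800, 0.1400, -0.0400)

ω₁ − ω₀ = (0.20900000, 0.05185714, -0.00973333)
ω₀×(Iω₀) = (-0.0036, -0.0052, -0.0108)
I·α + gyro = (0.0800, 0.1400, -0.0400)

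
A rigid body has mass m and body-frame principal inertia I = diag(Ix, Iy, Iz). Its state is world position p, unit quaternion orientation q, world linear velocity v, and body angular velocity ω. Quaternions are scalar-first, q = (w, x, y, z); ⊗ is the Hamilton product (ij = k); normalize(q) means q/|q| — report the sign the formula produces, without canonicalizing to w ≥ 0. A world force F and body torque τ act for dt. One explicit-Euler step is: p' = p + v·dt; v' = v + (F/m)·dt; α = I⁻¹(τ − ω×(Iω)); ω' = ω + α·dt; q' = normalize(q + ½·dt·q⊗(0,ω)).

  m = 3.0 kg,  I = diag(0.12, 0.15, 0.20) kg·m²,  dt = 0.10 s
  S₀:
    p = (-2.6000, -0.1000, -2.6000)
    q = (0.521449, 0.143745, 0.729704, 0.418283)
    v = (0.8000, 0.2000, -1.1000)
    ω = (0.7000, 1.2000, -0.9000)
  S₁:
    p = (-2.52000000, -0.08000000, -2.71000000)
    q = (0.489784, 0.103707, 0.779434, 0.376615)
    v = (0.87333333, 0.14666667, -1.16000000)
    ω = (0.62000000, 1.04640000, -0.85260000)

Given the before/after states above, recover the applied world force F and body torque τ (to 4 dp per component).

rate change Δω = (-0.08000000, -0.15360000, 0.04740000)
ω₀×(Iω₀) = (-0.0540, 0.0504, 0.0252)
applied torque τ = (-0.1500, -0.1800, 0.1200)
v₁ − v₀ = (0.07333333, -0.05333333, -0.06000000)
F = m·Δv/dt = (2.2000, -1.6000, -1.8000)

F = (2.2000, -1.6000, -1.8000)
τ = (-0.1500, -0.1800, 0.1200)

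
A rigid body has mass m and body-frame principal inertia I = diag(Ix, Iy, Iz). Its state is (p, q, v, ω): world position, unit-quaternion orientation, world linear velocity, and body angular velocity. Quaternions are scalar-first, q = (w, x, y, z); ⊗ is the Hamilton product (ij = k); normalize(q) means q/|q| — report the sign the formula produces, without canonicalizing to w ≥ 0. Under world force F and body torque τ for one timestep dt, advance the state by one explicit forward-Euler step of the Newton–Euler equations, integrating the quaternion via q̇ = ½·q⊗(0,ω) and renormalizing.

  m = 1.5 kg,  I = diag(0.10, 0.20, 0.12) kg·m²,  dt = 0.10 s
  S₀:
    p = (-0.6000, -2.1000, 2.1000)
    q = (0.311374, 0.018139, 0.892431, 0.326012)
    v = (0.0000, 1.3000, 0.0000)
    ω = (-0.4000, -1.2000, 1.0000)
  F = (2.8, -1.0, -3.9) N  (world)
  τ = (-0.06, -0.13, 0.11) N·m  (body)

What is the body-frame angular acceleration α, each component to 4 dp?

gyro term ω×Iω = (0.0960, 0.0080, 0.0480)
angular accel α = (-1.5600, -0.6900, 0.5167)

α = (-1.5600, -0.6900, 0.5167)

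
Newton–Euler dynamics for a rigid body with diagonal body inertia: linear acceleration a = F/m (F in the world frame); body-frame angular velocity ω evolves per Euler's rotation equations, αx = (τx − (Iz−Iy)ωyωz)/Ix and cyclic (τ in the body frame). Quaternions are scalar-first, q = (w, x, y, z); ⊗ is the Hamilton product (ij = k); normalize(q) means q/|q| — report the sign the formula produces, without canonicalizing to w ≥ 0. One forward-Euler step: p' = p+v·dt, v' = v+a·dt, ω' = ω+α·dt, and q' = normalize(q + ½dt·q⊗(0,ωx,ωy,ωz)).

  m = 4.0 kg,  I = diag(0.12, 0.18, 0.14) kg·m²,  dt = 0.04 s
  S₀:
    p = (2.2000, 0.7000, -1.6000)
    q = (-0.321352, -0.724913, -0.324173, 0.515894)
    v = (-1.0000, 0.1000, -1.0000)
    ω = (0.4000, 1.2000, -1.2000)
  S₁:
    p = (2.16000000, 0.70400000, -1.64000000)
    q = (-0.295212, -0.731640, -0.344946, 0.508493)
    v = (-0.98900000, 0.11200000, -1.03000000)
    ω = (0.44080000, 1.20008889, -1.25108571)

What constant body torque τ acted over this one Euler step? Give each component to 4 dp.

Δω = ω₁−ω₀ = (0.04080000, 0.00008889, -0.05108571)
precession coupling = (0.0576, 0.0096, 0.0288)
applied torque τ = (0.1800, 0.0100, -0.1500)

τ = (0.1800, 0.0100, -0.1500)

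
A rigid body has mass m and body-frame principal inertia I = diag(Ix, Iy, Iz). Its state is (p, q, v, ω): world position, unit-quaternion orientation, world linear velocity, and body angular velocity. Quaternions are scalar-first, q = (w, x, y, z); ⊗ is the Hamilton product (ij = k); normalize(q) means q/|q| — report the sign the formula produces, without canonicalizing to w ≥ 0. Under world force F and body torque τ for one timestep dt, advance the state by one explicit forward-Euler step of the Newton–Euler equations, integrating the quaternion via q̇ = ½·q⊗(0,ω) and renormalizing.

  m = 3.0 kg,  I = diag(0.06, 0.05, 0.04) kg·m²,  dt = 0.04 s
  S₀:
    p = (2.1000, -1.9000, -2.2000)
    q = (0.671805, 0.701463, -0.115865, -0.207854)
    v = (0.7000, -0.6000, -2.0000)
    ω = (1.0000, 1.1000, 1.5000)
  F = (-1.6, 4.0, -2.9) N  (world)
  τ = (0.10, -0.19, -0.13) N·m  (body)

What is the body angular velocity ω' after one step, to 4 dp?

ω' = (1.0777, 0.9240, 1.3810)

α = I⁻¹(τ − ω×Iω) = (1.9417, -4.4000, -2.9750)
ω + α·dt = (1.0777, 0.9240, 1.3810)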